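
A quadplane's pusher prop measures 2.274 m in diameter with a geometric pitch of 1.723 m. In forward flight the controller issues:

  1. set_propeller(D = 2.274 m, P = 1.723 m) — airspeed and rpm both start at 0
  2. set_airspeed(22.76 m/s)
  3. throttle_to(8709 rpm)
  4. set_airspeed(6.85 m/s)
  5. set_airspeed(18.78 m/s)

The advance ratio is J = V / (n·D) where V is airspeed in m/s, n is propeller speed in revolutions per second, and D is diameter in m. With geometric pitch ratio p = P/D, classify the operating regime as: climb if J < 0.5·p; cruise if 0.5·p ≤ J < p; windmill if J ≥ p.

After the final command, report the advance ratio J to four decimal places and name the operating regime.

set_propeller: D = 2.274 m, P = 1.723 m (p = P/D = 0.757696); state ← (V=0, rpm=0)
set_airspeed(22.76): V ← 22.76 m/s
throttle_to(8709): rpm ← 8709
set_airspeed(6.85): V ← 6.85 m/s
set_airspeed(18.78): V ← 18.78 m/s
final state: V = 18.78 m/s, rpm = 8709 → n = rpm/60 = 145.150000 rev/s
J = V / (n·D) = 18.78 / (145.150000 × 2.274) = 0.056897
regime bands: climb J<0.3788 | cruise [0.3788, 0.7577) | windmill J≥0.7577
J = 0.0569 → climb

J = 0.0569, regime = climb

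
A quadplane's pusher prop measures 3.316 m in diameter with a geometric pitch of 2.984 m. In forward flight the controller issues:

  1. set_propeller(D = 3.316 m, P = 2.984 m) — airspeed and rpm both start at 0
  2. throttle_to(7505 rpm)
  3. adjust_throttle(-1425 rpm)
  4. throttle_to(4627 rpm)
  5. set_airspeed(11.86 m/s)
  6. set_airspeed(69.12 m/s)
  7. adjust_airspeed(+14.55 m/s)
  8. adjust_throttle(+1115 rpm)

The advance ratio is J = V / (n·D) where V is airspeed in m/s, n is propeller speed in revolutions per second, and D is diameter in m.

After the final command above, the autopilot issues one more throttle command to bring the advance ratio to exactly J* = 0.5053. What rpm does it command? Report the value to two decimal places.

set_propeller: D = 3.316 m, P = 2.984 m (p = P/D = 0.899879); state ← (V=0, rpm=0)
throttle_to(7505): rpm ← 7505
adjust_throttle(-1425): rpm ← 7505 -1425 = 6080
throttle_to(4627): rpm ← 4627
set_airspeed(11.86): V ← 11.86 m/s
set_airspeed(69.12): V ← 69.12 m/s
adjust_airspeed(+14.55): V ← 69.12 +14.55 = 83.67 m/s
adjust_throttle(+1115): rpm ← 4627 +1115 = 5742
final state: V = 83.67 m/s, rpm = 5742 → n = rpm/60 = 95.700000 rev/s
target J* = 0.5053; solve J* = V/(n·D) for n: n = V/(J*·D) = 83.67/(0.5053 × 3.316) = 49.935103 rev/s
rpm = 60·n = 2996.106172

rpm = 2996.11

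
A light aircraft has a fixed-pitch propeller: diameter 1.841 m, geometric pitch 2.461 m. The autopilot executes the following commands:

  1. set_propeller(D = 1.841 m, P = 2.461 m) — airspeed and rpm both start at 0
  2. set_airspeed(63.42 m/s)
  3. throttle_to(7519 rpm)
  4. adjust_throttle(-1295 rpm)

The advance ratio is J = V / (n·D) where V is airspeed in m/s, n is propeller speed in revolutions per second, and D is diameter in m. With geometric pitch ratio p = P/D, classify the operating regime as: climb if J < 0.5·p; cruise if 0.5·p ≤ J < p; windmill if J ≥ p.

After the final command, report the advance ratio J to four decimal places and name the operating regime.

set_propeller: D = 1.841 m, P = 2.461 m (p = P/D = 1.336773); state ← (V=0, rpm=0)
set_airspeed(63.42): V ← 63.42 m/s
throttle_to(7519): rpm ← 7519
adjust_throttle(-1295): rpm ← 7519 -1295 = 6224
final state: V = 63.42 m/s, rpm = 6224 → n = rpm/60 = 103.733333 rev/s
J = V / (n·D) = 63.42 / (103.733333 × 1.841) = 0.332089
regime bands: climb J<0.6684 | cruise [0.6684, 1.3368) | windmill J≥1.3368
J = 0.3321 → climb

J = 0.3321, regime = climb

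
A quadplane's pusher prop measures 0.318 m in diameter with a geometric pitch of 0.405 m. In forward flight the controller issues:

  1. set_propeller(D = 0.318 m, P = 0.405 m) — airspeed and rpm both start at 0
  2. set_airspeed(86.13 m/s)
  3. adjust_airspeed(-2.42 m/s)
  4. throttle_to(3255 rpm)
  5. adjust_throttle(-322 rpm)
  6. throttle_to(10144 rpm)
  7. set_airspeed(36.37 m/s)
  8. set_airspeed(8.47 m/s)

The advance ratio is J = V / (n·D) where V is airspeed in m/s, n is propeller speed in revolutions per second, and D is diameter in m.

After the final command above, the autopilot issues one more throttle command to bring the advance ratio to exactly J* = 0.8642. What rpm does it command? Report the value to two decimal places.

set_propeller: D = 0.318 m, P = 0.405 m (p = P/D = 1.273585); state ← (V=0, rpm=0)
set_airspeed(86.13): V ← 86.13 m/s
adjust_airspeed(-2.42): V ← 86.13 -2.42 = 83.71 m/s
throttle_to(3255): rpm ← 3255
adjust_throttle(-322): rpm ← 3255 -322 = 2933
throttle_to(10144): rpm ← 10144
set_airspeed(36.37): V ← 36.37 m/s
set_airspeed(8.47): V ← 8.47 m/s
final state: V = 8.47 m/s, rpm = 10144 → n = rpm/60 = 169.066667 rev/s
target J* = 0.8642; solve J* = V/(n·D) for n: n = V/(J*·D) = 8.47/(0.8642 × 0.318) = 30.820667 rev/s
rpm = 60·n = 1849.239999

rpm = 1849.24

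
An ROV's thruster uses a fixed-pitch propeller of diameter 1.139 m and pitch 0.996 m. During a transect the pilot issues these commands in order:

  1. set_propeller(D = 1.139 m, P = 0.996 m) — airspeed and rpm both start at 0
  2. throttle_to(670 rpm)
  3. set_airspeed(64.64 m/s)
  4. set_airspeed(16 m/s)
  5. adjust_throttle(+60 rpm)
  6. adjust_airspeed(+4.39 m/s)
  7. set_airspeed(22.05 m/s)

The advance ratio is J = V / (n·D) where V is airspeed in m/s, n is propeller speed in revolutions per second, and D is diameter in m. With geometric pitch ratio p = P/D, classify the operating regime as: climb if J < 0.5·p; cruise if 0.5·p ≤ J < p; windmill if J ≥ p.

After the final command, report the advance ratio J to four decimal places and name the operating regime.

set_propeller: D = 1.139 m, P = 0.996 m (p = P/D = 0.874451); state ← (V=0, rpm=0)
throttle_to(670): rpm ← 670
set_airspeed(64.64): V ← 64.64 m/s
set_airspeed(16): V ← 16 m/s
adjust_throttle(+60): rpm ← 670 +60 = 730
adjust_airspeed(+4.39): V ← 16 +4.39 = 20.39 m/s
set_airspeed(22.05): V ← 22.05 m/s
final state: V = 22.05 m/s, rpm = 730 → n = rpm/60 = 12.166667 rev/s
J = V / (n·D) = 22.05 / (12.166667 × 1.139) = 1.591158
regime bands: climb J<0.4372 | cruise [0.4372, 0.8745) | windmill J≥0.8745
J = 1.5912 → windmill

J = 1.5912, regime = windmill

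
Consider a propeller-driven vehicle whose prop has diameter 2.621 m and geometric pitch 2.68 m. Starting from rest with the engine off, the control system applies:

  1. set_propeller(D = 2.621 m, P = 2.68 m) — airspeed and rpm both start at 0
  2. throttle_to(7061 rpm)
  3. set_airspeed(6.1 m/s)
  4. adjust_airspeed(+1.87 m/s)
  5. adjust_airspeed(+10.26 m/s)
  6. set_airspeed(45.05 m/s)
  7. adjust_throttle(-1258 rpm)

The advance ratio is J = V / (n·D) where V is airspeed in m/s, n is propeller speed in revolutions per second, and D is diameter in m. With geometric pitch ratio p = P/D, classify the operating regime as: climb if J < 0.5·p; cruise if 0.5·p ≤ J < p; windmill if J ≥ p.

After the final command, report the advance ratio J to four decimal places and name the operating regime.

J = 0.1777, regime = climb

set_propeller: D = 2.621 m, P = 2.68 m (p = P/D = 1.022510); state ← (V=0, rpm=0)
throttle_to(7061): rpm ← 7061
set_airspeed(6.1): V ← 6.1 m/s
adjust_airspeed(+1.87): V ← 6.1 +1.87 = 7.97 m/s
adjust_airspeed(+10.26): V ← 7.97 +10.26 = 18.23 m/s
set_airspeed(45.05): V ← 45.05 m/s
adjust_throttle(-1258): rpm ← 7061 -1258 = 5803
final state: V = 45.05 m/s, rpm = 5803 → n = rpm/60 = 96.716667 rev/s
J = V / (n·D) = 45.05 / (96.716667 × 2.621) = 0.177716
regime bands: climb J<0.5113 | cruise [0.5113, 1.0225) | windmill J≥1.0225
J = 0.1777 → climb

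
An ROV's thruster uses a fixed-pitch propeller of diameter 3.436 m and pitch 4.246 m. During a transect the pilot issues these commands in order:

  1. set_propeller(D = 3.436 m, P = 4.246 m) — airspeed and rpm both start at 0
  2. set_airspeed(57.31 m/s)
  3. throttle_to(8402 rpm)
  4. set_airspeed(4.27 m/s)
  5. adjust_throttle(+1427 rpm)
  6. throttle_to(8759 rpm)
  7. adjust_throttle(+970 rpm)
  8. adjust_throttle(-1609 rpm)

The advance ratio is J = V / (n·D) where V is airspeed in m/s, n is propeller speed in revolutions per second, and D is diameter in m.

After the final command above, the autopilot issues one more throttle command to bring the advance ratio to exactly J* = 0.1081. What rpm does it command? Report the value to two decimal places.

rpm = 689.76

set_propeller: D = 3.436 m, P = 4.246 m (p = P/D = 1.235739); state ← (V=0, rpm=0)
set_airspeed(57.31): V ← 57.31 m/s
throttle_to(8402): rpm ← 8402
set_airspeed(4.27): V ← 4.27 m/s
adjust_throttle(+1427): rpm ← 8402 +1427 = 9829
throttle_to(8759): rpm ← 8759
adjust_throttle(+970): rpm ← 8759 +970 = 9729
adjust_throttle(-1609): rpm ← 9729 -1609 = 8120
final state: V = 4.27 m/s, rpm = 8120 → n = rpm/60 = 135.333333 rev/s
target J* = 0.1081; solve J* = V/(n·D) for n: n = V/(J*·D) = 4.27/(0.1081 × 3.436) = 11.496060 rev/s
rpm = 60·n = 689.763607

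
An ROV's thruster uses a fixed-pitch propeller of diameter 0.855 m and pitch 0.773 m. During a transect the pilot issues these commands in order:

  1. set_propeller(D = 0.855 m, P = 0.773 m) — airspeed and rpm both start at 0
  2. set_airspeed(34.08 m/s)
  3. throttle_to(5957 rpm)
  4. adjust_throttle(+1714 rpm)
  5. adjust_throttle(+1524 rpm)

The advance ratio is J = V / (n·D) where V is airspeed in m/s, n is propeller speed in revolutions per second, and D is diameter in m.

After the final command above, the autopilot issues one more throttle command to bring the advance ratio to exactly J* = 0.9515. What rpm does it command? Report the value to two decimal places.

set_propeller: D = 0.855 m, P = 0.773 m (p = P/D = 0.904094); state ← (V=0, rpm=0)
set_airspeed(34.08): V ← 34.08 m/s
throttle_to(5957): rpm ← 5957
adjust_throttle(+1714): rpm ← 5957 +1714 = 7671
adjust_throttle(+1524): rpm ← 7671 +1524 = 9195
final state: V = 34.08 m/s, rpm = 9195 → n = rpm/60 = 153.250000 rev/s
target J* = 0.9515; solve J* = V/(n·D) for n: n = V/(J*·D) = 34.08/(0.9515 × 0.855) = 41.891381 rev/s
rpm = 60·n = 2513.482866

rpm = 2513.48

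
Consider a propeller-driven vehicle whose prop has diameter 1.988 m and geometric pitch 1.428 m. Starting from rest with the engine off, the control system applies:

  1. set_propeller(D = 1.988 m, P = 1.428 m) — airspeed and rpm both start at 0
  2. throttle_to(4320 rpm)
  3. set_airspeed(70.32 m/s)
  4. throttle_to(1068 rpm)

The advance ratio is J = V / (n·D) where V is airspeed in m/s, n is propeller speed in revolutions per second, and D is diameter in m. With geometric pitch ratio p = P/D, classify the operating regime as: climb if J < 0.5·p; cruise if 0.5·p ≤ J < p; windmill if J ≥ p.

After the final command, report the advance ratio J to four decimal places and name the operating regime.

set_propeller: D = 1.988 m, P = 1.428 m (p = P/D = 0.718310); state ← (V=0, rpm=0)
throttle_to(4320): rpm ← 4320
set_airspeed(70.32): V ← 70.32 m/s
throttle_to(1068): rpm ← 1068
final state: V = 70.32 m/s, rpm = 1068 → n = rpm/60 = 17.800000 rev/s
J = V / (n·D) = 70.32 / (17.800000 × 1.988) = 1.987204
regime bands: climb J<0.3592 | cruise [0.3592, 0.7183) | windmill J≥0.7183
J = 1.9872 → windmill

J = 1.9872, regime = windmill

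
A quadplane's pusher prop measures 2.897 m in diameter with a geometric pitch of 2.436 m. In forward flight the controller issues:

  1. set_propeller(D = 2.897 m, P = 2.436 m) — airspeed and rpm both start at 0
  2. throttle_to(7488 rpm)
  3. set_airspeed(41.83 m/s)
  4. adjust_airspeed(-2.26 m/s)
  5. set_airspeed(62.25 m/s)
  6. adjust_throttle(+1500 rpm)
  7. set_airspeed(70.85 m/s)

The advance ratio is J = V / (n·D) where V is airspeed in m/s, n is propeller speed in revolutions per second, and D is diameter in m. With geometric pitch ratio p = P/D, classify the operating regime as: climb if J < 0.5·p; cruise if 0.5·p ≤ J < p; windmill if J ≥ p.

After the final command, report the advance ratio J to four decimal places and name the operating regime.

J = 0.1633, regime = climb

set_propeller: D = 2.897 m, P = 2.436 m (p = P/D = 0.840870); state ← (V=0, rpm=0)
throttle_to(7488): rpm ← 7488
set_airspeed(41.83): V ← 41.83 m/s
adjust_airspeed(-2.26): V ← 41.83 -2.26 = 39.57 m/s
set_airspeed(62.25): V ← 62.25 m/s
adjust_throttle(+1500): rpm ← 7488 +1500 = 8988
set_airspeed(70.85): V ← 70.85 m/s
final state: V = 70.85 m/s, rpm = 8988 → n = rpm/60 = 149.800000 rev/s
J = V / (n·D) = 70.85 / (149.800000 × 2.897) = 0.163260
regime bands: climb J<0.4204 | cruise [0.4204, 0.8409) | windmill J≥0.8409
J = 0.1633 → climb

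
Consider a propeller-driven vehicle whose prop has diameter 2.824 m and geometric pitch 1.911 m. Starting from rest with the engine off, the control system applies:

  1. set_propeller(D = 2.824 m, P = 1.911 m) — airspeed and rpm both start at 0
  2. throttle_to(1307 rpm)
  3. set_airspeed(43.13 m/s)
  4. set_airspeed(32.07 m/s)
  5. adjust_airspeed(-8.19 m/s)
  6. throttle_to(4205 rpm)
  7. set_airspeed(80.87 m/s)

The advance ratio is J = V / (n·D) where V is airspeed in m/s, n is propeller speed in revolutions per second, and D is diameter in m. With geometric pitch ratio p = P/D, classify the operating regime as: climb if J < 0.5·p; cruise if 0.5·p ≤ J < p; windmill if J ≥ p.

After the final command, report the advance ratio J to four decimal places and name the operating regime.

set_propeller: D = 2.824 m, P = 1.911 m (p = P/D = 0.676700); state ← (V=0, rpm=0)
throttle_to(1307): rpm ← 1307
set_airspeed(43.13): V ← 43.13 m/s
set_airspeed(32.07): V ← 32.07 m/s
adjust_airspeed(-8.19): V ← 32.07 -8.19 = 23.88 m/s
throttle_to(4205): rpm ← 4205
set_airspeed(80.87): V ← 80.87 m/s
final state: V = 80.87 m/s, rpm = 4205 → n = rpm/60 = 70.083333 rev/s
J = V / (n·D) = 80.87 / (70.083333 × 2.824) = 0.408609
regime bands: climb J<0.3383 | cruise [0.3383, 0.6767) | windmill J≥0.6767
J = 0.4086 → cruise

J = 0.4086, regime = cruise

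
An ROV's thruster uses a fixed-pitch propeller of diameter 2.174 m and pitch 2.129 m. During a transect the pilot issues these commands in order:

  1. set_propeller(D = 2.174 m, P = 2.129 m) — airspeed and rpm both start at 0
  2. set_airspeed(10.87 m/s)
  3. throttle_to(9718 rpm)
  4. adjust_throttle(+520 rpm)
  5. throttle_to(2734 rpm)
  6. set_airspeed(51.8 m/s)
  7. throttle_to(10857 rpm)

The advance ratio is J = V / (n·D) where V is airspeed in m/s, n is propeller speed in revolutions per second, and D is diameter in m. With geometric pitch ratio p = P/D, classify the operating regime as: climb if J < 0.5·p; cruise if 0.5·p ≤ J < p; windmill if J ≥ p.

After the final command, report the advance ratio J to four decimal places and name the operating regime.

set_propeller: D = 2.174 m, P = 2.129 m (p = P/D = 0.979301); state ← (V=0, rpm=0)
set_airspeed(10.87): V ← 10.87 m/s
throttle_to(9718): rpm ← 9718
adjust_throttle(+520): rpm ← 9718 +520 = 10238
throttle_to(2734): rpm ← 2734
set_airspeed(51.8): V ← 51.8 m/s
throttle_to(10857): rpm ← 10857
final state: V = 51.8 m/s, rpm = 10857 → n = rpm/60 = 180.950000 rev/s
J = V / (n·D) = 51.8 / (180.950000 × 2.174) = 0.131678
regime bands: climb J<0.4897 | cruise [0.4897, 0.9793) | windmill J≥0.9793
J = 0.1317 → climb

J = 0.1317, regime = climb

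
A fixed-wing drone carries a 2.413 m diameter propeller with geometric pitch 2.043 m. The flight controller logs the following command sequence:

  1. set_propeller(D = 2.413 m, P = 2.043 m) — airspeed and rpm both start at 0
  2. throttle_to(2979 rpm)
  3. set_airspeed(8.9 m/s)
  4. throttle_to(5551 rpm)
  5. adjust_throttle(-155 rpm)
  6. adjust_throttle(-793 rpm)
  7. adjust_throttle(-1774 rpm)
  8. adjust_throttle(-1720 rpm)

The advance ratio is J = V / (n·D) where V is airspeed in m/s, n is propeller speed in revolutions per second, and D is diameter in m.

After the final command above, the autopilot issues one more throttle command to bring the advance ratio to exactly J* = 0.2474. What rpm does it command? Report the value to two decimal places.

set_propeller: D = 2.413 m, P = 2.043 m (p = P/D = 0.846664); state ← (V=0, rpm=0)
throttle_to(2979): rpm ← 2979
set_airspeed(8.9): V ← 8.9 m/s
throttle_to(5551): rpm ← 5551
adjust_throttle(-155): rpm ← 5551 -155 = 5396
adjust_throttle(-793): rpm ← 5396 -793 = 4603
adjust_throttle(-1774): rpm ← 4603 -1774 = 2829
adjust_throttle(-1720): rpm ← 2829 -1720 = 1109
final state: V = 8.9 m/s, rpm = 1109 → n = rpm/60 = 18.483333 rev/s
target J* = 0.2474; solve J* = V/(n·D) for n: n = V/(J*·D) = 8.9/(0.2474 × 2.413) = 14.908467 rev/s
rpm = 60·n = 894.508022

rpm = 894.51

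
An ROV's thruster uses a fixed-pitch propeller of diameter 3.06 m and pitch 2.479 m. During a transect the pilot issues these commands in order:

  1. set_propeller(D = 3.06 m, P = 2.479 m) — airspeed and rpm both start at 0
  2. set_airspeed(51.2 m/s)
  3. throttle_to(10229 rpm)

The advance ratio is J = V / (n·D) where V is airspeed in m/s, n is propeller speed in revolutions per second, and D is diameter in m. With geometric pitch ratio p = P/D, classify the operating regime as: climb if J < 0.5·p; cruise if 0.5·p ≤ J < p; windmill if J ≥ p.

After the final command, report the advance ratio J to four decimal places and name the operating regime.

set_propeller: D = 3.06 m, P = 2.479 m (p = P/D = 0.810131); state ← (V=0, rpm=0)
set_airspeed(51.2): V ← 51.2 m/s
throttle_to(10229): rpm ← 10229
final state: V = 51.2 m/s, rpm = 10229 → n = rpm/60 = 170.483333 rev/s
J = V / (n·D) = 51.2 / (170.483333 × 3.06) = 0.098145
regime bands: climb J<0.4051 | cruise [0.4051, 0.8101) | windmill J≥0.8101
J = 0.0981 → climb

J = 0.0981, regime = climb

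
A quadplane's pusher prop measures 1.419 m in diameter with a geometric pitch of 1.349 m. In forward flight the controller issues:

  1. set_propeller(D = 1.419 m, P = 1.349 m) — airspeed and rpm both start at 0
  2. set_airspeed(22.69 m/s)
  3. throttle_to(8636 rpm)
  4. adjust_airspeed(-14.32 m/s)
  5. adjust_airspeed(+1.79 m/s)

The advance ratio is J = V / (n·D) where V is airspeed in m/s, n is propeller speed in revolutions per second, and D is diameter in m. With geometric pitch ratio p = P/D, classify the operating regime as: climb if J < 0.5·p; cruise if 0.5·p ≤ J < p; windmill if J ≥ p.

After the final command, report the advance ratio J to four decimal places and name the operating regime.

J = 0.0497, regime = climb

set_propeller: D = 1.419 m, P = 1.349 m (p = P/D = 0.950669); state ← (V=0, rpm=0)
set_airspeed(22.69): V ← 22.69 m/s
throttle_to(8636): rpm ← 8636
adjust_airspeed(-14.32): V ← 22.69 -14.32 = 8.37 m/s
adjust_airspeed(+1.79): V ← 8.37 +1.79 = 10.16 m/s
final state: V = 10.16 m/s, rpm = 8636 → n = rpm/60 = 143.933333 rev/s
J = V / (n·D) = 10.16 / (143.933333 × 1.419) = 0.049745
regime bands: climb J<0.4753 | cruise [0.4753, 0.9507) | windmill J≥0.9507
J = 0.0497 → climb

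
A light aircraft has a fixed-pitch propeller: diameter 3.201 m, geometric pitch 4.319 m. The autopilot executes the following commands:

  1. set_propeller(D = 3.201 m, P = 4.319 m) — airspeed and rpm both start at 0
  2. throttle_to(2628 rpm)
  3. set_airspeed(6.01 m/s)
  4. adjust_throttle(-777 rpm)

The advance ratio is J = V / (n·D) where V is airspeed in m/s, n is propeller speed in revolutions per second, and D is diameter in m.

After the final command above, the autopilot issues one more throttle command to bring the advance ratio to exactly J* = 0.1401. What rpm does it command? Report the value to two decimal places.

set_propeller: D = 3.201 m, P = 4.319 m (p = P/D = 1.349266); state ← (V=0, rpm=0)
throttle_to(2628): rpm ← 2628
set_airspeed(6.01): V ← 6.01 m/s
adjust_throttle(-777): rpm ← 2628 -777 = 1851
final state: V = 6.01 m/s, rpm = 1851 → n = rpm/60 = 30.850000 rev/s
target J* = 0.1401; solve J* = V/(n·D) for n: n = V/(J*·D) = 6.01/(0.1401 × 3.201) = 13.401415 rev/s
rpm = 60·n = 804.084912

rpm = 804.08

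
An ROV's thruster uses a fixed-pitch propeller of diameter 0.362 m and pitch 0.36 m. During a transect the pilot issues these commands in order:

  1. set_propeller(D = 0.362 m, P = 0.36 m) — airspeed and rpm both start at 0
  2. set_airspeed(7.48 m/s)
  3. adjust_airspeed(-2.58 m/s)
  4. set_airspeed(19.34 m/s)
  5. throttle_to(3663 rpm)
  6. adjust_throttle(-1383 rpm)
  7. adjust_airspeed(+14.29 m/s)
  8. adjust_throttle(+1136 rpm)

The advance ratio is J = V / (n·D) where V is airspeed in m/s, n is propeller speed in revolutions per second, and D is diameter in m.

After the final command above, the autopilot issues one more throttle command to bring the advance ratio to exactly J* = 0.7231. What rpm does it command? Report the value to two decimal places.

rpm = 7708.52

set_propeller: D = 0.362 m, P = 0.36 m (p = P/D = 0.994475); state ← (V=0, rpm=0)
set_airspeed(7.48): V ← 7.48 m/s
adjust_airspeed(-2.58): V ← 7.48 -2.58 = 4.9 m/s
set_airspeed(19.34): V ← 19.34 m/s
throttle_to(3663): rpm ← 3663
adjust_throttle(-1383): rpm ← 3663 -1383 = 2280
adjust_airspeed(+14.29): V ← 19.34 +14.29 = 33.63 m/s
adjust_throttle(+1136): rpm ← 2280 +1136 = 3416
final state: V = 33.63 m/s, rpm = 3416 → n = rpm/60 = 56.933333 rev/s
target J* = 0.7231; solve J* = V/(n·D) for n: n = V/(J*·D) = 33.63/(0.7231 × 0.362) = 128.475387 rev/s
rpm = 60·n = 7708.523232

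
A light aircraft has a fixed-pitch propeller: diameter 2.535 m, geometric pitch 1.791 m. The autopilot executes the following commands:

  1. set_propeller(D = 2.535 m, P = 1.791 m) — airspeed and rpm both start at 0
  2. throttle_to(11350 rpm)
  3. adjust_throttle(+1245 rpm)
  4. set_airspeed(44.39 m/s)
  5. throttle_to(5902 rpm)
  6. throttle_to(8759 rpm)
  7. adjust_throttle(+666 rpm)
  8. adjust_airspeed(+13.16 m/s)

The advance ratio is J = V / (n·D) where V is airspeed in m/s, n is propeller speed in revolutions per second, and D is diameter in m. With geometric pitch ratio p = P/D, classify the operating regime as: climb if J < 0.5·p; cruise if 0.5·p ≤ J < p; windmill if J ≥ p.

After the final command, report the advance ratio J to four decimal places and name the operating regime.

set_propeller: D = 2.535 m, P = 1.791 m (p = P/D = 0.706509); state ← (V=0, rpm=0)
throttle_to(11350): rpm ← 11350
adjust_throttle(+1245): rpm ← 11350 +1245 = 12595
set_airspeed(44.39): V ← 44.39 m/s
throttle_to(5902): rpm ← 5902
throttle_to(8759): rpm ← 8759
adjust_throttle(+666): rpm ← 8759 +666 = 9425
adjust_airspeed(+13.16): V ← 44.39 +13.16 = 57.55 m/s
final state: V = 57.55 m/s, rpm = 9425 → n = rpm/60 = 157.083333 rev/s
J = V / (n·D) = 57.55 / (157.083333 × 2.535) = 0.144523
regime bands: climb J<0.3533 | cruise [0.3533, 0.7065) | windmill J≥0.7065
J = 0.1445 → climb

J = 0.1445, regime = climb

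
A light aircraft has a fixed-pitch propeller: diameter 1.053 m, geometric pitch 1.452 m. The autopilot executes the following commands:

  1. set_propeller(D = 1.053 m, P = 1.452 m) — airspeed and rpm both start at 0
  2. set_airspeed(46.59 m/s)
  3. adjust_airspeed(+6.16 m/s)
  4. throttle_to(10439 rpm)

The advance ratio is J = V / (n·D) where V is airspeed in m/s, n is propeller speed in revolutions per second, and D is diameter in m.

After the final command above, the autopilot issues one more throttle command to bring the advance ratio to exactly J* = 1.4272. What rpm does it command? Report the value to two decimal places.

set_propeller: D = 1.053 m, P = 1.452 m (p = P/D = 1.378917); state ← (V=0, rpm=0)
set_airspeed(46.59): V ← 46.59 m/s
adjust_airspeed(+6.16): V ← 46.59 +6.16 = 52.75 m/s
throttle_to(10439): rpm ← 10439
final state: V = 52.75 m/s, rpm = 10439 → n = rpm/60 = 173.983333 rev/s
target J* = 1.4272; solve J* = V/(n·D) for n: n = V/(J*·D) = 52.75/(1.4272 × 1.053) = 35.100173 rev/s
rpm = 60·n = 2106.010374

rpm = 2106.01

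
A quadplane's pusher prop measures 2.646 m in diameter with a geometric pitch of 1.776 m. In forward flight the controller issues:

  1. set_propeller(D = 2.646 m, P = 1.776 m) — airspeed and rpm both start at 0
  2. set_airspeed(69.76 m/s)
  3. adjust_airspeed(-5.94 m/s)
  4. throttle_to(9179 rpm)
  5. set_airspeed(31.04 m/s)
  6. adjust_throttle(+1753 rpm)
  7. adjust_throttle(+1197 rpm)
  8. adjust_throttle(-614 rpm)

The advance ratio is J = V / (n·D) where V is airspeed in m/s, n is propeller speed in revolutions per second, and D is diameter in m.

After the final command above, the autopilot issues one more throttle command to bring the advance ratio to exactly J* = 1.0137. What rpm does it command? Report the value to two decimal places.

set_propeller: D = 2.646 m, P = 1.776 m (p = P/D = 0.671202); state ← (V=0, rpm=0)
set_airspeed(69.76): V ← 69.76 m/s
adjust_airspeed(-5.94): V ← 69.76 -5.94 = 63.82 m/s
throttle_to(9179): rpm ← 9179
set_airspeed(31.04): V ← 31.04 m/s
adjust_throttle(+1753): rpm ← 9179 +1753 = 10932
adjust_throttle(+1197): rpm ← 10932 +1197 = 12129
adjust_throttle(-614): rpm ← 12129 -614 = 11515
final state: V = 31.04 m/s, rpm = 11515 → n = rpm/60 = 191.916667 rev/s
target J* = 1.0137; solve J* = V/(n·D) for n: n = V/(J*·D) = 31.04/(1.0137 × 2.646) = 11.572373 rev/s
rpm = 60·n = 694.342385

rpm = 694.34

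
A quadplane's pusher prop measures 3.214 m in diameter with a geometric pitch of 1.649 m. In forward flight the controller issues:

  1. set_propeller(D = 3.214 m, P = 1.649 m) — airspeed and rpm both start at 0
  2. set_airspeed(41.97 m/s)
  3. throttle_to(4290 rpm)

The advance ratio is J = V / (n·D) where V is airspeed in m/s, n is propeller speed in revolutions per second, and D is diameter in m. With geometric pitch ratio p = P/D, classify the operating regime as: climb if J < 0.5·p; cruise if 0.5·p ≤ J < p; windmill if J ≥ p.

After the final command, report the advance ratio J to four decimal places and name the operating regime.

set_propeller: D = 3.214 m, P = 1.649 m (p = P/D = 0.513068); state ← (V=0, rpm=0)
set_airspeed(41.97): V ← 41.97 m/s
throttle_to(4290): rpm ← 4290
final state: V = 41.97 m/s, rpm = 4290 → n = rpm/60 = 71.500000 rev/s
J = V / (n·D) = 41.97 / (71.500000 × 3.214) = 0.182636
regime bands: climb J<0.2565 | cruise [0.2565, 0.5131) | windmill J≥0.5131
J = 0.1826 → climb

J = 0.1826, regime = climb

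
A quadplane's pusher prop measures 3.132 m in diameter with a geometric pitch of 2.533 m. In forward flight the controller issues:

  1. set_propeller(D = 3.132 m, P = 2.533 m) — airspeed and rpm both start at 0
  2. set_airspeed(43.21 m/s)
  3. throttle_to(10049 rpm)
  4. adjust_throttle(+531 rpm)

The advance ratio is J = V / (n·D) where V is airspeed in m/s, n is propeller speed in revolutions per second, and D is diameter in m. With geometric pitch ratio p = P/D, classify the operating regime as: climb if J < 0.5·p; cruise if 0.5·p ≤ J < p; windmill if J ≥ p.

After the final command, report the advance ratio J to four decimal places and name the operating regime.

set_propeller: D = 3.132 m, P = 2.533 m (p = P/D = 0.808748); state ← (V=0, rpm=0)
set_airspeed(43.21): V ← 43.21 m/s
throttle_to(10049): rpm ← 10049
adjust_throttle(+531): rpm ← 10049 +531 = 10580
final state: V = 43.21 m/s, rpm = 10580 → n = rpm/60 = 176.333333 rev/s
J = V / (n·D) = 43.21 / (176.333333 × 3.132) = 0.078240
regime bands: climb J<0.4044 | cruise [0.4044, 0.8087) | windmill J≥0.8087
J = 0.0782 → climb

J = 0.0782, regime = climb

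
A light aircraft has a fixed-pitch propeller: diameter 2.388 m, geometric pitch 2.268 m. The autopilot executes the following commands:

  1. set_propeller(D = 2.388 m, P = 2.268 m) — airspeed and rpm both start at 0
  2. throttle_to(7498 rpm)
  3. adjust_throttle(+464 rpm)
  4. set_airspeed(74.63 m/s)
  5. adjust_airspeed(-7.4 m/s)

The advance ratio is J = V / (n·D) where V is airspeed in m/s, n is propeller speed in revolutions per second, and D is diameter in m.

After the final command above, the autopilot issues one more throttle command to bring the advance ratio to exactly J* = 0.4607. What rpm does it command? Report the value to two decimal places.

set_propeller: D = 2.388 m, P = 2.268 m (p = P/D = 0.949749); state ← (V=0, rpm=0)
throttle_to(7498): rpm ← 7498
adjust_throttle(+464): rpm ← 7498 +464 = 7962
set_airspeed(74.63): V ← 74.63 m/s
adjust_airspeed(-7.4): V ← 74.63 -7.4 = 67.23 m/s
final state: V = 67.23 m/s, rpm = 7962 → n = rpm/60 = 132.700000 rev/s
target J* = 0.4607; solve J* = V/(n·D) for n: n = V/(J*·D) = 67.23/(0.4607 × 2.388) = 61.109760 rev/s
rpm = 60·n = 3666.585587

rpm = 3666.59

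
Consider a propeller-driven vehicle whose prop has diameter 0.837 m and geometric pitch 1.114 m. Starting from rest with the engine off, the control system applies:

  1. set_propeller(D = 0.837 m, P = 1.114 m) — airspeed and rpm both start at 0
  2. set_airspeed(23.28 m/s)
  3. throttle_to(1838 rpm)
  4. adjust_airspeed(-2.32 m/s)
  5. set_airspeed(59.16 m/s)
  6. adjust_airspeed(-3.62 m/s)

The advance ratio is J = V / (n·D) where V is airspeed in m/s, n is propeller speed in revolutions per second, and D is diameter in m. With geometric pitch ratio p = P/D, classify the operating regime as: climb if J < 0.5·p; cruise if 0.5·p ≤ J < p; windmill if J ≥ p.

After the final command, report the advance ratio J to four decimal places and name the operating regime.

J = 2.1661, regime = windmill

set_propeller: D = 0.837 m, P = 1.114 m (p = P/D = 1.330944); state ← (V=0, rpm=0)
set_airspeed(23.28): V ← 23.28 m/s
throttle_to(1838): rpm ← 1838
adjust_airspeed(-2.32): V ← 23.28 -2.32 = 20.96 m/s
set_airspeed(59.16): V ← 59.16 m/s
adjust_airspeed(-3.62): V ← 59.16 -3.62 = 55.54 m/s
final state: V = 55.54 m/s, rpm = 1838 → n = rpm/60 = 30.633333 rev/s
J = V / (n·D) = 55.54 / (30.633333 × 0.837) = 2.166138
regime bands: climb J<0.6655 | cruise [0.6655, 1.3309) | windmill J≥1.3309
J = 2.1661 → windmill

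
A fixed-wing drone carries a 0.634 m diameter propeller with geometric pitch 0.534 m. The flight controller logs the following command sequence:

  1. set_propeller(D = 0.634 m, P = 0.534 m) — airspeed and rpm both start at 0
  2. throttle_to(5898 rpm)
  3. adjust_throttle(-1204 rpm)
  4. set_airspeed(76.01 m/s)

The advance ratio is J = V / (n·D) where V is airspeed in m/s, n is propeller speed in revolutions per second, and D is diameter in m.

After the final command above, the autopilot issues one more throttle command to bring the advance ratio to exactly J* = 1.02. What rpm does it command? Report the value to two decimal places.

rpm = 7052.33

set_propeller: D = 0.634 m, P = 0.534 m (p = P/D = 0.842271); state ← (V=0, rpm=0)
throttle_to(5898): rpm ← 5898
adjust_throttle(-1204): rpm ← 5898 -1204 = 4694
set_airspeed(76.01): V ← 76.01 m/s
final state: V = 76.01 m/s, rpm = 4694 → n = rpm/60 = 78.233333 rev/s
target J* = 1.02; solve J* = V/(n·D) for n: n = V/(J*·D) = 76.01/(1.02 × 0.634) = 117.538814 rev/s
rpm = 60·n = 7052.328818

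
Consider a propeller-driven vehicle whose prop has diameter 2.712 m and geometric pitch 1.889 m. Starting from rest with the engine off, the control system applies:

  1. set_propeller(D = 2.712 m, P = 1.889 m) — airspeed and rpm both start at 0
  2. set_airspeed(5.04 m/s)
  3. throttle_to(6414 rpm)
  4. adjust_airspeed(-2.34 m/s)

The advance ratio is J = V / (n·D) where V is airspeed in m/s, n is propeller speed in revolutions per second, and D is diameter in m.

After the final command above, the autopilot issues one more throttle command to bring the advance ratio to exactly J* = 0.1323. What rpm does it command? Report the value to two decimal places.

set_propeller: D = 2.712 m, P = 1.889 m (p = P/D = 0.696534); state ← (V=0, rpm=0)
set_airspeed(5.04): V ← 5.04 m/s
throttle_to(6414): rpm ← 6414
adjust_airspeed(-2.34): V ← 5.04 -2.34 = 2.7 m/s
final state: V = 2.7 m/s, rpm = 6414 → n = rpm/60 = 106.900000 rev/s
target J* = 0.1323; solve J* = V/(n·D) for n: n = V/(J*·D) = 2.7/(0.1323 × 2.712) = 7.525134 rev/s
rpm = 60·n = 451.508037

rpm = 451.51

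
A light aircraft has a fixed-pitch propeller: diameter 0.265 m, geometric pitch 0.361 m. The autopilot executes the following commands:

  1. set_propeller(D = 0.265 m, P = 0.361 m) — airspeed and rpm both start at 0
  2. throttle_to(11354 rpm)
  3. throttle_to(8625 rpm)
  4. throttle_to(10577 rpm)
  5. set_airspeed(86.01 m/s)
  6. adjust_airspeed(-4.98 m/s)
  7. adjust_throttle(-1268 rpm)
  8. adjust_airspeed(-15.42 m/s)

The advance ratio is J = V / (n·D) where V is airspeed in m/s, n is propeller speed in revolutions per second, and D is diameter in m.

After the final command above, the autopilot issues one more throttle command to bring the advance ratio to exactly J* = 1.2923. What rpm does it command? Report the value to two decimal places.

rpm = 11495.08

set_propeller: D = 0.265 m, P = 0.361 m (p = P/D = 1.362264); state ← (V=0, rpm=0)
throttle_to(11354): rpm ← 11354
throttle_to(8625): rpm ← 8625
throttle_to(10577): rpm ← 10577
set_airspeed(86.01): V ← 86.01 m/s
adjust_airspeed(-4.98): V ← 86.01 -4.98 = 81.03 m/s
adjust_throttle(-1268): rpm ← 10577 -1268 = 9309
adjust_airspeed(-15.42): V ← 81.03 -15.42 = 65.61 m/s
final state: V = 65.61 m/s, rpm = 9309 → n = rpm/60 = 155.150000 rev/s
target J* = 1.2923; solve J* = V/(n·D) for n: n = V/(J*·D) = 65.61/(1.2923 × 0.265) = 191.584698 rev/s
rpm = 60·n = 11495.081900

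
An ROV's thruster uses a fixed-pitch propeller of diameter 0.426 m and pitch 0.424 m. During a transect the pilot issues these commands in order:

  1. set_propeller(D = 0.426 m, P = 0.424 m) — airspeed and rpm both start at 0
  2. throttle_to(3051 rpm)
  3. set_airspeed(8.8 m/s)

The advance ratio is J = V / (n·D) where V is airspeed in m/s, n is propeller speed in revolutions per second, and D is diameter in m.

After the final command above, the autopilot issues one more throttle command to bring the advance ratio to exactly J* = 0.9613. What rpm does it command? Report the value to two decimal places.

rpm = 1289.33

set_propeller: D = 0.426 m, P = 0.424 m (p = P/D = 0.995305); state ← (V=0, rpm=0)
throttle_to(3051): rpm ← 3051
set_airspeed(8.8): V ← 8.8 m/s
final state: V = 8.8 m/s, rpm = 3051 → n = rpm/60 = 50.850000 rev/s
target J* = 0.9613; solve J* = V/(n·D) for n: n = V/(J*·D) = 8.8/(0.9613 × 0.426) = 21.488897 rev/s
rpm = 60·n = 1289.333839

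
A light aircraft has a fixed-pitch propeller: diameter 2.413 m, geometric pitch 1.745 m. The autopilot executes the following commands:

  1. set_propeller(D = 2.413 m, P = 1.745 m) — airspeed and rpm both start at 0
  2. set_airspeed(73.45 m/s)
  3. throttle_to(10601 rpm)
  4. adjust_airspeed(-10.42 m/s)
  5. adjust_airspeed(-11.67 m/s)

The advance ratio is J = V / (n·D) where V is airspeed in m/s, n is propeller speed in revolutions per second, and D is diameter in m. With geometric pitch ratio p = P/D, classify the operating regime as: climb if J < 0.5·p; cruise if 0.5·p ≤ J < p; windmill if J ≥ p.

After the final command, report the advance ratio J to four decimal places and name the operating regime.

J = 0.1205, regime = climb

set_propeller: D = 2.413 m, P = 1.745 m (p = P/D = 0.723166); state ← (V=0, rpm=0)
set_airspeed(73.45): V ← 73.45 m/s
throttle_to(10601): rpm ← 10601
adjust_airspeed(-10.42): V ← 73.45 -10.42 = 63.03 m/s
adjust_airspeed(-11.67): V ← 63.03 -11.67 = 51.36 m/s
final state: V = 51.36 m/s, rpm = 10601 → n = rpm/60 = 176.683333 rev/s
J = V / (n·D) = 51.36 / (176.683333 × 2.413) = 0.120468
regime bands: climb J<0.3616 | cruise [0.3616, 0.7232) | windmill J≥0.7232
J = 0.1205 → climb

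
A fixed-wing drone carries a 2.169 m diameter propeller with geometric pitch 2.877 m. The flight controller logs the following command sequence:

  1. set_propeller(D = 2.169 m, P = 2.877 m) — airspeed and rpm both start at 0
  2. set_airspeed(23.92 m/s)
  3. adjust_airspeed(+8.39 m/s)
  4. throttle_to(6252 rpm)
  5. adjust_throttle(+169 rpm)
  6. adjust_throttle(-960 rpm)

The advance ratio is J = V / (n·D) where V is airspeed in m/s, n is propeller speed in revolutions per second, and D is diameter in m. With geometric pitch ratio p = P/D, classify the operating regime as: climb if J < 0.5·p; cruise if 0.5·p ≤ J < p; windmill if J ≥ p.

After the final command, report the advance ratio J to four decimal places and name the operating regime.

J = 0.1637, regime = climb

set_propeller: D = 2.169 m, P = 2.877 m (p = P/D = 1.326418); state ← (V=0, rpm=0)
set_airspeed(23.92): V ← 23.92 m/s
adjust_airspeed(+8.39): V ← 23.92 +8.39 = 32.31 m/s
throttle_to(6252): rpm ← 6252
adjust_throttle(+169): rpm ← 6252 +169 = 6421
adjust_throttle(-960): rpm ← 6421 -960 = 5461
final state: V = 32.31 m/s, rpm = 5461 → n = rpm/60 = 91.016667 rev/s
J = V / (n·D) = 32.31 / (91.016667 × 2.169) = 0.163665
regime bands: climb J<0.6632 | cruise [0.6632, 1.3264) | windmill J≥1.3264
J = 0.1637 → climb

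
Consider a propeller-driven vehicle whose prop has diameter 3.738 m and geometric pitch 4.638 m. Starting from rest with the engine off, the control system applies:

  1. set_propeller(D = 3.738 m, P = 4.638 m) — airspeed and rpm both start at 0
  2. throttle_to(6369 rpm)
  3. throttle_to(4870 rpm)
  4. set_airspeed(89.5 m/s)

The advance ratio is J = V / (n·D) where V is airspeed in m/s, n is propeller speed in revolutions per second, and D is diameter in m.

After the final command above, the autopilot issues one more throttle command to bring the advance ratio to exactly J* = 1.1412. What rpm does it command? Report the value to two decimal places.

set_propeller: D = 3.738 m, P = 4.638 m (p = P/D = 1.240770); state ← (V=0, rpm=0)
throttle_to(6369): rpm ← 6369
throttle_to(4870): rpm ← 4870
set_airspeed(89.5): V ← 89.5 m/s
final state: V = 89.5 m/s, rpm = 4870 → n = rpm/60 = 81.166667 rev/s
target J* = 1.1412; solve J* = V/(n·D) for n: n = V/(J*·D) = 89.5/(1.1412 × 3.738) = 20.980797 rev/s
rpm = 60·n = 1258.847801

rpm = 1258.85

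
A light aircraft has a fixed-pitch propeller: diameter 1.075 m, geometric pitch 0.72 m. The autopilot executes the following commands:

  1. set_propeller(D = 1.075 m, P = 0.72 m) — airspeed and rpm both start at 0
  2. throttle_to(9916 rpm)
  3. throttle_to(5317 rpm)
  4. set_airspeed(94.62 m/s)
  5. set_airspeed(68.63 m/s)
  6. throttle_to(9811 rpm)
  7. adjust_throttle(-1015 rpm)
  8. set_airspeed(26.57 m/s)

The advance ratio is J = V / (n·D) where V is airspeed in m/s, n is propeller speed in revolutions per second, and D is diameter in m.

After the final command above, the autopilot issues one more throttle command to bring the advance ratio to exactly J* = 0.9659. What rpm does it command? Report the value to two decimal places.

rpm = 1535.33

set_propeller: D = 1.075 m, P = 0.72 m (p = P/D = 0.669767); state ← (V=0, rpm=0)
throttle_to(9916): rpm ← 9916
throttle_to(5317): rpm ← 5317
set_airspeed(94.62): V ← 94.62 m/s
set_airspeed(68.63): V ← 68.63 m/s
throttle_to(9811): rpm ← 9811
adjust_throttle(-1015): rpm ← 9811 -1015 = 8796
set_airspeed(26.57): V ← 26.57 m/s
final state: V = 26.57 m/s, rpm = 8796 → n = rpm/60 = 146.600000 rev/s
target J* = 0.9659; solve J* = V/(n·D) for n: n = V/(J*·D) = 26.57/(0.9659 × 1.075) = 25.588859 rev/s
rpm = 60·n = 1535.331550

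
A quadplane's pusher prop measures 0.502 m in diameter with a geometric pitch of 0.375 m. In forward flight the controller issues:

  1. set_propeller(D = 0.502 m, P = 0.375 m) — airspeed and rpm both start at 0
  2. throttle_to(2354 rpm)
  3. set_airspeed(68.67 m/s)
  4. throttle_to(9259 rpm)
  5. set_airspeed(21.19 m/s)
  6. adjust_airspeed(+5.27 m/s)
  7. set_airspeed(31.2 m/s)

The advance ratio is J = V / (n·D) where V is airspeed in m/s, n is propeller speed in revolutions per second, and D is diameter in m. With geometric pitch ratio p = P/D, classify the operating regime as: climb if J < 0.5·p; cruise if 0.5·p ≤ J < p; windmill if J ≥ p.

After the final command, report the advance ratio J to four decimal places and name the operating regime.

J = 0.4028, regime = cruise

set_propeller: D = 0.502 m, P = 0.375 m (p = P/D = 0.747012); state ← (V=0, rpm=0)
throttle_to(2354): rpm ← 2354
set_airspeed(68.67): V ← 68.67 m/s
throttle_to(9259): rpm ← 9259
set_airspeed(21.19): V ← 21.19 m/s
adjust_airspeed(+5.27): V ← 21.19 +5.27 = 26.46 m/s
set_airspeed(31.2): V ← 31.2 m/s
final state: V = 31.2 m/s, rpm = 9259 → n = rpm/60 = 154.316667 rev/s
J = V / (n·D) = 31.2 / (154.316667 × 0.502) = 0.402752
regime bands: climb J<0.3735 | cruise [0.3735, 0.7470) | windmill J≥0.7470
J = 0.4028 → cruise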